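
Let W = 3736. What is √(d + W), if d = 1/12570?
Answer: √590306318970/12570 ≈ 61.123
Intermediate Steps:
d = 1/12570 ≈ 7.9555e-5
√(d + W) = √(1/12570 + 3736) = √(46961521/12570) = √590306318970/12570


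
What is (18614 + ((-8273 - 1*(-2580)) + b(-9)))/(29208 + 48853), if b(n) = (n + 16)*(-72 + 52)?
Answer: 12781/78061 ≈ 0.16373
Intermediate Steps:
b(n) = -320 - 20*n (b(n) = (16 + n)*(-20) = -320 - 20*n)
(18614 + ((-8273 - 1*(-2580)) + b(-9)))/(29208 + 48853) = (18614 + ((-8273 - 1*(-2580)) + (-320 - 20*(-9))))/(29208 + 48853) = (18614 + ((-8273 + 2580) + (-320 + 180)))/78061 = (18614 + (-5693 - 140))*(1/78061) = (18614 - 5833)*(1/78061) = 12781*(1/78061) = 12781/78061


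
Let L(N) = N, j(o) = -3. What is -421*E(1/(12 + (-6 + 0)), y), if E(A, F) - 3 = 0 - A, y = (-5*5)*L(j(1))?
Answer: -7157/6 ≈ -1192.8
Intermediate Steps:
y = 75 (y = -5*5*(-3) = -25*(-3) = 75)
E(A, F) = 3 - A (E(A, F) = 3 + (0 - A) = 3 - A)
-421*E(1/(12 + (-6 + 0)), y) = -421*(3 - 1/(12 + (-6 + 0))) = -421*(3 - 1/(12 - 6)) = -421*(3 - 1/6) = -421*17/6 = -7157/6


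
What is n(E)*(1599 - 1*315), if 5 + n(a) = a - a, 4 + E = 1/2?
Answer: -6420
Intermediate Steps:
E = -7/2 (E = -4 + 1/2 = -4 + ½ = -7/2 ≈ -3.5000)
n(a) = -5 (n(a) = -5 + (a - a) = -5 + 0 = -5)
n(E)*(1599 - 1*315) = -5*(1599 - 1*315) = -5*(1599 - 315) = -5*1284 = -6420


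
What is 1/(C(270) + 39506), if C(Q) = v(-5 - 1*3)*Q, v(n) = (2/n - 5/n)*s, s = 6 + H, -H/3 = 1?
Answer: 4/159239 ≈ 2.5119e-5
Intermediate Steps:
H = -3 (H = -3*1 = -3)
s = 3 (s = 6 - 3 = 3)
v(n) = -9/n (v(n) = (2/n - 5/n)*3 = -3/n*3 = -9/n)
C(Q) = 9*Q/8 (C(Q) = (-9/(-5 - 1*3))*Q = (-9/(-5 - 3))*Q = (-9/(-8))*Q = (-9*(-1/8))*Q = 9*Q/8)
1/(C(270) + 39506) = 1/((9/8)*270 + 39506) = 1/(1215/4 + 39506) = 1/(159239/4) = 4/159239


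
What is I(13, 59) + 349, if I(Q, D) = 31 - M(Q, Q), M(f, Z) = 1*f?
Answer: 367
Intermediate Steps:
M(f, Z) = f
I(Q, D) = 31 - Q
I(13, 59) + 349 = (31 - 1*13) + 349 = (31 - 13) + 349 = 18 + 349 = 367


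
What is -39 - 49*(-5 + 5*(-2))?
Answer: 696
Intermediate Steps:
-39 - 49*(-5 + 5*(-2)) = -39 - 49*(-5 - 10) = -39 - 49*(-15) = -39 + 735 = 696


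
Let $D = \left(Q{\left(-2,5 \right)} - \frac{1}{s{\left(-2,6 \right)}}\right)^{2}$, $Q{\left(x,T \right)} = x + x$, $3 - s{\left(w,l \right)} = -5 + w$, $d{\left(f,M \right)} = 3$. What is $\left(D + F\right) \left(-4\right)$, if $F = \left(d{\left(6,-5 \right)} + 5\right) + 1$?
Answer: $- \frac{2581}{25} \approx -103.24$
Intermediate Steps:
$s{\left(w,l \right)} = 8 - w$ ($s{\left(w,l \right)} = 3 - \left(-5 + w\right) = 8 - w$)
$F = 9$ ($F = \left(3 + 5\right) + 1 = 8 + 1 = 9$)
$Q{\left(x,T \right)} = 2 x$
$D = \frac{1681}{100}$ ($D = \left(2 \left(-2\right) - \frac{1}{8 - -2}\right)^{2} = \left(-4 - \frac{1}{8 + 2}\right)^{2} = \left(-4 - \frac{1}{10}\right)^{2} = \left(- \frac{41}{10}\right)^{2} = \frac{1681}{100} \approx 16.81$)
$\left(D + F\right) \left(-4\right) = \left(\frac{1681}{100} + 9\right) \left(-4\right) = \frac{2581}{100} \left(-4\right) = - \frac{2581}{25}$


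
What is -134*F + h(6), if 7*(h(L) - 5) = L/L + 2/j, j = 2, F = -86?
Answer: 80705/7 ≈ 11529.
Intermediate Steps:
h(L) = 37/7 (h(L) = 5 + (L/L + 2/2)/7 = 5 + (1 + 2*(1/2))/7 = 5 + (1 + 1)/7 = 5 + (1/7)*2 = 5 + 2/7 = 37/7)
-134*F + h(6) = -134*(-86) + 37/7 = 11524 + 37/7 = 80705/7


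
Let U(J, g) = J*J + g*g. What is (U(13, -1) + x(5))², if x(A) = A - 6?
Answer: 28561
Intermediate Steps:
x(A) = -6 + A
U(J, g) = J² + g²
(U(13, -1) + x(5))² = ((13² + (-1)²) + (-6 + 5))² = ((169 + 1) - 1)² = (170 - 1)² = 169² = 28561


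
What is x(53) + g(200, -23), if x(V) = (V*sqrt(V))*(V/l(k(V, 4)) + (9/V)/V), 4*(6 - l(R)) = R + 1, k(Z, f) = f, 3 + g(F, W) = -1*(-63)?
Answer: 60 + 595679*sqrt(53)/1007 ≈ 4366.5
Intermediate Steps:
g(F, W) = 60 (g(F, W) = -3 - 1*(-63) = -3 + 63 = 60)
l(R) = 23/4 - R/4 (l(R) = 6 - (R + 1)/4 = 6 - (1 + R)/4 = 6 + (-1/4 - R/4) = 23/4 - R/4)
x(V) = V**(3/2)*(9/V**2 + 4*V/19) (x(V) = (V*sqrt(V))*(V/(23/4 - 1/4*4) + (9/V)/V) = V**(3/2)*(V/(23/4 - 1) + 9/V**2) = V**(3/2)*(V/(19/4) + 9/V**2) = V**(3/2)*(V*(4/19) + 9/V**2) = V**(3/2)*(4*V/19 + 9/V**2) = V**(3/2)*(9/V**2 + 4*V/19))
x(53) + g(200, -23) = (171 + 4*53**3)/(19*sqrt(53)) + 60 = (sqrt(53)/53)*(171 + 4*148877)/19 + 60 = (sqrt(53)/53)*(171 + 595508)/19 + 60 = (1/19)*(sqrt(53)/53)*595679 + 60 = 595679*sqrt(53)/1007 + 60 = 60 + 595679*sqrt(53)/1007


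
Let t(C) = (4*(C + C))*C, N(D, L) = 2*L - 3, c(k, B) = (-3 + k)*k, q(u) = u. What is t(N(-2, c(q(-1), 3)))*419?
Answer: 83800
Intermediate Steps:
c(k, B) = k*(-3 + k)
N(D, L) = -3 + 2*L
t(C) = 8*C² (t(C) = (4*(2*C))*C = (8*C)*C = 8*C²)
t(N(-2, c(q(-1), 3)))*419 = (8*(-3 + 2*(-(-3 - 1)))²)*419 = (8*(-3 + 2*(-1*(-4)))²)*419 = (8*(-3 + 2*4)²)*419 = (8*(-3 + 8)²)*419 = (8*5²)*419 = (8*25)*419 = 200*419 = 83800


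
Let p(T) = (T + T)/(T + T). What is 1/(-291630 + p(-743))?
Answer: -1/291629 ≈ -3.4290e-6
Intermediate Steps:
p(T) = 1 (p(T) = (2*T)/((2*T)) = (2*T)*(1/(2*T)) = 1)
1/(-291630 + p(-743)) = 1/(-291630 + 1) = 1/(-291629) = -1/291629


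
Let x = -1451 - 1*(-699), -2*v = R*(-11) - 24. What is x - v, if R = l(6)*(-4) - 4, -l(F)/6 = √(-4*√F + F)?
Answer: -742 - 132*√(6 - 4*√6) ≈ -742.0 - 257.25*I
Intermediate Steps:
l(F) = -6*√(F - 4*√F) (l(F) = -6*√(-4*√F + F) = -6*√(F - 4*√F))
R = -4 + 24*√(6 - 4*√6) (R = -6*√(6 - 4*√6)*(-4) - 4 = 24*√(6 - 4*√6) - 4 = -4 + 24*√(6 - 4*√6) ≈ -4.0 + 46.772*I)
v = -10 + 132*√(6 - 4*√6) (v = -((-4 + 24*√(6 - 4*√6))*(-11) - 24)/2 = -((44 - 264*√(6 - 4*√6)) - 24)/2 = -(20 - 264*√(6 - 4*√6))/2 = -10 + 132*√(6 - 4*√6) ≈ -10.0 + 257.25*I)
x = -752 (x = -1451 + 699 = -752)
x - v = -752 - (-10 + 132*√(6 - 4*√6)) = -752 + (10 - 132*√(6 - 4*√6)) = -742 - 132*√(6 - 4*√6)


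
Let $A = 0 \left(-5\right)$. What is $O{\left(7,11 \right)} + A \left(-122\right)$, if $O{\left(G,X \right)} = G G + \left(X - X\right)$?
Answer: $49$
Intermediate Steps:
$O{\left(G,X \right)} = G^{2}$ ($O{\left(G,X \right)} = G^{2} + 0 = G^{2}$)
$A = 0$
$O{\left(7,11 \right)} + A \left(-122\right) = 7^{2} + 0 \left(-122\right) = 49 + 0 = 49$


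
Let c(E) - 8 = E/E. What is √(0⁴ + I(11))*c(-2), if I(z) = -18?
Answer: 27*I*√2 ≈ 38.184*I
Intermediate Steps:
c(E) = 9 (c(E) = 8 + E/E = 8 + 1 = 9)
√(0⁴ + I(11))*c(-2) = √(0⁴ - 18)*9 = √(0 - 18)*9 = √(-18)*9 = (3*I*√2)*9 = 27*I*√2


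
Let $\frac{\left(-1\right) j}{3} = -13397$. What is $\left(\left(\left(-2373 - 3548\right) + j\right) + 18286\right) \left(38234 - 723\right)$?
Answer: $1971428116$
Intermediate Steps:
$j = 40191$ ($j = \left(-3\right) \left(-13397\right) = 40191$)
$\left(\left(\left(-2373 - 3548\right) + j\right) + 18286\right) \left(38234 - 723\right) = \left(\left(\left(-2373 - 3548\right) + 40191\right) + 18286\right) \left(38234 - 723\right) = \left(\left(-5921 + 40191\right) + 18286\right) 37511 = \left(34270 + 18286\right) 37511 = 52556 \cdot 37511 = 1971428116$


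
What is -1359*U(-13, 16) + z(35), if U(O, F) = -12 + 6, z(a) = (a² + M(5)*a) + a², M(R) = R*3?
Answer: 11129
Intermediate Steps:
M(R) = 3*R
z(a) = 2*a² + 15*a (z(a) = (a² + (3*5)*a) + a² = (a² + 15*a) + a² = 2*a² + 15*a)
U(O, F) = -6
-1359*U(-13, 16) + z(35) = -1359*(-6) + 35*(15 + 2*35) = 8154 + 35*(15 + 70) = 8154 + 35*85 = 8154 + 2975 = 11129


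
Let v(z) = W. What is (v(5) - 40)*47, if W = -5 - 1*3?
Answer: -2256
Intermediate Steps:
W = -8 (W = -5 - 3 = -8)
v(z) = -8
(v(5) - 40)*47 = (-8 - 40)*47 = -48*47 = -2256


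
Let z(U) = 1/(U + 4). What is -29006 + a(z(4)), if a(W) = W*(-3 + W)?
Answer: -1856407/64 ≈ -29006.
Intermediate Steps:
z(U) = 1/(4 + U)
-29006 + a(z(4)) = -29006 + (-3 + 1/(4 + 4))/(4 + 4) = -29006 + (-3 + 1/8)/8 = -29006 + (1/8)*(-23/8) = -29006 - 23/64 = -1856407/64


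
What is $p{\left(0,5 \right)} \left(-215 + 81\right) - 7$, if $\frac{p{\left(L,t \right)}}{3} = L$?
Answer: $-7$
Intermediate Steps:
$p{\left(L,t \right)} = 3 L$
$p{\left(0,5 \right)} \left(-215 + 81\right) - 7 = 3 \cdot 0 \left(-215 + 81\right) - 7 = 0 \left(-134\right) - 7 = 0 - 7 = -7$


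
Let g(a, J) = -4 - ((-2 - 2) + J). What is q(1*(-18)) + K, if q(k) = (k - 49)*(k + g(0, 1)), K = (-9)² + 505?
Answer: 1859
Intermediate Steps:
K = 586 (K = 81 + 505 = 586)
g(a, J) = -J (g(a, J) = -4 - (-4 + J) = -4 + (4 - J) = -J)
q(k) = (-1 + k)*(-49 + k) (q(k) = (k - 49)*(k - 1*1) = (-49 + k)*(k - 1) = (-49 + k)*(-1 + k) = (-1 + k)*(-49 + k))
q(1*(-18)) + K = (49 + (1*(-18))² - 50*(-18)) + 586 = (49 + (-18)² - 50*(-18)) + 586 = (49 + 324 + 900) + 586 = 1273 + 586 = 1859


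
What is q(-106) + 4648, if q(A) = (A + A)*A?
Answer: 27120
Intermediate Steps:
q(A) = 2*A² (q(A) = (2*A)*A = 2*A²)
q(-106) + 4648 = 2*(-106)² + 4648 = 2*11236 + 4648 = 22472 + 4648 = 27120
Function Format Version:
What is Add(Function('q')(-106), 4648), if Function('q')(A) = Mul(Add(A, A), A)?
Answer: 27120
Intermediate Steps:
Function('q')(A) = Mul(2, Pow(A, 2)) (Function('q')(A) = Mul(Mul(2, A), A) = Mul(2, Pow(A, 2)))
Add(Function('q')(-106), 4648) = Add(Mul(2, Pow(-106, 2)), 4648) = Add(Mul(2, 11236), 4648) = Add(22472, 4648) = 27120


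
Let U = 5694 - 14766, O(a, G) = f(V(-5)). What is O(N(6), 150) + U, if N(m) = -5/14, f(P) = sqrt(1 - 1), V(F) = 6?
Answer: -9072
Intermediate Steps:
f(P) = 0 (f(P) = sqrt(0) = 0)
N(m) = -5/14 (N(m) = -5*1/14 = -5/14)
O(a, G) = 0
U = -9072
O(N(6), 150) + U = 0 - 9072 = -9072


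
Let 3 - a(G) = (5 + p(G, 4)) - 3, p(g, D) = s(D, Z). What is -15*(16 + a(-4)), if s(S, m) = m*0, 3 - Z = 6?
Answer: -255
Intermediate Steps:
Z = -3 (Z = 3 - 1*6 = 3 - 6 = -3)
s(S, m) = 0
p(g, D) = 0
a(G) = 1 (a(G) = 3 - ((5 + 0) - 3) = 3 - (5 - 3) = 3 - 1*2 = 3 - 2 = 1)
-15*(16 + a(-4)) = -15*(16 + 1) = -15*17 = -255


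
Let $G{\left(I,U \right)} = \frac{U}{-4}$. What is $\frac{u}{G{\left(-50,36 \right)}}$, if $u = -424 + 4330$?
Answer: $-434$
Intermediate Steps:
$u = 3906$
$G{\left(I,U \right)} = - \frac{U}{4}$ ($G{\left(I,U \right)} = U \left(- \frac{1}{4}\right) = - \frac{U}{4}$)
$\frac{u}{G{\left(-50,36 \right)}} = \frac{3906}{\left(- \frac{1}{4}\right) 36} = \frac{3906}{-9} = 3906 \left(- \frac{1}{9}\right) = -434$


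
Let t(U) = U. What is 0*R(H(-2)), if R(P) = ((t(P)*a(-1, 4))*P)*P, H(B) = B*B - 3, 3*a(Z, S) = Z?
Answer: 0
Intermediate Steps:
a(Z, S) = Z/3
H(B) = -3 + B² (H(B) = B² - 3 = -3 + B²)
R(P) = -P³/3 (R(P) = ((P*((⅓)*(-1)))*P)*P = ((P*(-⅓))*P)*P = ((-P/3)*P)*P = (-P²/3)*P = -P³/3)
0*R(H(-2)) = 0*(-(-3 + (-2)²)³/3) = 0*(-(-3 + 4)³/3) = 0*(-⅓*1³) = 0*(-⅓*1) = 0*(-⅓) = 0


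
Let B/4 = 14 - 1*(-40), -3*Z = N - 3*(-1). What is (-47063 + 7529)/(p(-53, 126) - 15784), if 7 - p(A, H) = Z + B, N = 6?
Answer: 6589/2665 ≈ 2.4724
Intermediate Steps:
Z = -3 (Z = -(6 - 3*(-1))/3 = -(6 + 3)/3 = -1/3*9 = -3)
B = 216 (B = 4*(14 - 1*(-40)) = 4*(14 + 40) = 4*54 = 216)
p(A, H) = -206 (p(A, H) = 7 - (-3 + 216) = 7 - 1*213 = 7 - 213 = -206)
(-47063 + 7529)/(p(-53, 126) - 15784) = (-47063 + 7529)/(-206 - 15784) = -39534/(-15990) = -39534*(-1/15990) = 6589/2665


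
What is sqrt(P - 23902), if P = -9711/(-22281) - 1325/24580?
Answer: I*sqrt(7965589235551584441)/18255566 ≈ 154.6*I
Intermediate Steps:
P = 13944937/36511132 (P = -9711*(-1/22281) - 1325*1/24580 = 3237/7427 - 265/4916 = 13944937/36511132 ≈ 0.38194)
sqrt(P - 23902) = sqrt(13944937/36511132 - 23902) = sqrt(-872675132127/36511132) = I*sqrt(7965589235551584441)/18255566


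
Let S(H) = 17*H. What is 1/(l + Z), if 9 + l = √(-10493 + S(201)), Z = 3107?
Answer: 1549/4802340 - I*√1769/4802340 ≈ 0.00032255 - 8.7581e-6*I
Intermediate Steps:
l = -9 + 2*I*√1769 (l = -9 + √(-10493 + 17*201) = -9 + √(-10493 + 3417) = -9 + √(-7076) = -9 + 2*I*√1769 ≈ -9.0 + 84.119*I)
1/(l + Z) = 1/((-9 + 2*I*√1769) + 3107) = 1/(3098 + 2*I*√1769)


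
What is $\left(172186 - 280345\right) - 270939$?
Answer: $-379098$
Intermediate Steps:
$\left(172186 - 280345\right) - 270939 = -108159 - 270939 = -379098$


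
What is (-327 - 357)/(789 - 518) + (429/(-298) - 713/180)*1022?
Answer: -20067729847/3634110 ≈ -5522.0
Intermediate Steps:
(-327 - 357)/(789 - 518) + (429/(-298) - 713/180)*1022 = -684/271 + (429*(-1/298) - 713*1/180)*1022 = -684*1/271 + (-429/298 - 713/180)*1022 = -684/271 - 144847/26820*1022 = -684/271 - 74016817/13410 = -20067729847/3634110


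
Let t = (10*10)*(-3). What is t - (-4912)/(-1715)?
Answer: -519412/1715 ≈ -302.86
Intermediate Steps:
t = -300 (t = 100*(-3) = -300)
t - (-4912)/(-1715) = -300 - (-4912)/(-1715) = -300 - (-4912)*(-1)/1715 = -300 - 1*4912/1715 = -300 - 4912/1715 = -519412/1715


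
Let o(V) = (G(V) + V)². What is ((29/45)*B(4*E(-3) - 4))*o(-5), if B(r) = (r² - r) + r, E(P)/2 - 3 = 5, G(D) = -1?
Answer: 83520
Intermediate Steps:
E(P) = 16 (E(P) = 6 + 2*5 = 6 + 10 = 16)
B(r) = r²
o(V) = (-1 + V)²
((29/45)*B(4*E(-3) - 4))*o(-5) = ((29/45)*(4*16 - 4)²)*(-1 - 5)² = ((29*(1/45))*(64 - 4)²)*(-6)² = ((29/45)*60²)*36 = ((29/45)*3600)*36 = 2320*36 = 83520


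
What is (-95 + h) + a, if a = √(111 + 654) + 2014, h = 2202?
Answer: 4121 + 3*√85 ≈ 4148.7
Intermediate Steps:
a = 2014 + 3*√85 (a = √765 + 2014 = 3*√85 + 2014 = 2014 + 3*√85 ≈ 2041.7)
(-95 + h) + a = (-95 + 2202) + (2014 + 3*√85) = 2107 + (2014 + 3*√85) = 4121 + 3*√85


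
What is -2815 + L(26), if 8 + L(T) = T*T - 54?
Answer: -2201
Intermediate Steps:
L(T) = -62 + T² (L(T) = -8 + (T*T - 54) = -8 + (T² - 54) = -8 + (-54 + T²) = -62 + T²)
-2815 + L(26) = -2815 + (-62 + 26²) = -2815 + (-62 + 676) = -2815 + 614 = -2201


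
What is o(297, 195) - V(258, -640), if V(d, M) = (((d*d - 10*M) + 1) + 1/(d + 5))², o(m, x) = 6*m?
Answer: -368248147262458/69169 ≈ -5.3239e+9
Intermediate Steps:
V(d, M) = (1 + d² + 1/(5 + d) - 10*M)² (V(d, M) = (((d² - 10*M) + 1) + 1/(5 + d))² = ((1 + d² - 10*M) + 1/(5 + d))² = (1 + d² + 1/(5 + d) - 10*M)²)
o(297, 195) - V(258, -640) = 6*297 - (6 + 258 + 258³ - 50*(-640) + 5*258² - 10*(-640)*258)²/(5 + 258)² = 1782 - (6 + 258 + 17173512 + 32000 + 5*66564 + 1651200)²/263² = 1782 - (6 + 258 + 17173512 + 32000 + 332820 + 1651200)²/69169 = 1782 - 19189796²/69169 = 1782 - 368248270521616/69169 = -368248147262458/69169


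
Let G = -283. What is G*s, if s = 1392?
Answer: -393936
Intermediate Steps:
G*s = -283*1392 = -393936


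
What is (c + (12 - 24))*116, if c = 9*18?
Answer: 17400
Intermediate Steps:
c = 162
(c + (12 - 24))*116 = (162 + (12 - 24))*116 = (162 - 12)*116 = 150*116 = 17400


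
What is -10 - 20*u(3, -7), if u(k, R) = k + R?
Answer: 70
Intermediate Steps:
u(k, R) = R + k
-10 - 20*u(3, -7) = -10 - 20*(-7 + 3) = -10 - 20*(-4) = -10 + 80 = 70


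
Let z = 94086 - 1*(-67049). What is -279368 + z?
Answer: -118233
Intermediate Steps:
z = 161135 (z = 94086 + 67049 = 161135)
-279368 + z = -279368 + 161135 = -118233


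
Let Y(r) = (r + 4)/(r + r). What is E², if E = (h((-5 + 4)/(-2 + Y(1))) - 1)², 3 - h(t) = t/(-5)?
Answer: 4096/625 ≈ 6.5536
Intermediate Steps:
Y(r) = (4 + r)/(2*r) (Y(r) = (4 + r)/((2*r)) = (4 + r)*(1/(2*r)) = (4 + r)/(2*r))
h(t) = 3 + t/5 (h(t) = 3 - t/(-5) = 3 - t*(-1)/5 = 3 - (-1)*t/5 = 3 + t/5)
E = 64/25 (E = ((3 + ((-5 + 4)/(-2 + (½)*(4 + 1)/1))/5) - 1)² = ((3 + (-1/(-2 + (½)*1*5))/5) - 1)² = ((3 + (-1/(-2 + 5/2))/5) - 1)² = ((3 + (-1/½)/5) - 1)² = ((3 + (-1*2)/5) - 1)² = ((3 + (⅕)*(-2)) - 1)² = ((3 - ⅖) - 1)² = (13/5 - 1)² = (8/5)² = 64/25 ≈ 2.5600)
E² = (64/25)² = 4096/625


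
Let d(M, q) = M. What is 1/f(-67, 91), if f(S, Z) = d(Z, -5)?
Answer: 1/91 ≈ 0.010989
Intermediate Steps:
f(S, Z) = Z
1/f(-67, 91) = 1/91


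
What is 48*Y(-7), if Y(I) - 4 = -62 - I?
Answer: -2448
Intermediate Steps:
Y(I) = -58 - I (Y(I) = 4 + (-62 - I) = -58 - I)
48*Y(-7) = 48*(-58 - 1*(-7)) = 48*(-58 + 7) = 48*(-51) = -2448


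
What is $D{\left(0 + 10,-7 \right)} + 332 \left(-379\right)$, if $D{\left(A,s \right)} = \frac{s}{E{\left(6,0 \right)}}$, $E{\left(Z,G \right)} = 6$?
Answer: $- \frac{754975}{6} \approx -1.2583 \cdot 10^{5}$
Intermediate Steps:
$D{\left(A,s \right)} = \frac{s}{6}$
$D{\left(0 + 10,-7 \right)} + 332 \left(-379\right) = \frac{1}{6} \left(-7\right) + 332 \left(-379\right) = - \frac{7}{6} - 125828 = - \frac{754975}{6}$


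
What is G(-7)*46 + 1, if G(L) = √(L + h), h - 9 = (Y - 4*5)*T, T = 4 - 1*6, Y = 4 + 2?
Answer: 1 + 46*√30 ≈ 252.95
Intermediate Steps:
Y = 6
T = -2 (T = 4 - 6 = -2)
h = 37 (h = 9 + (6 - 4*5)*(-2) = 9 + (6 - 20)*(-2) = 9 - 14*(-2) = 9 + 28 = 37)
G(L) = √(37 + L) (G(L) = √(L + 37) = √(37 + L))
G(-7)*46 + 1 = √(37 - 7)*46 + 1 = √30*46 + 1 = 46*√30 + 1 = 1 + 46*√30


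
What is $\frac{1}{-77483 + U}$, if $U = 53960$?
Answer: $- \frac{1}{23523} \approx -4.2512 \cdot 10^{-5}$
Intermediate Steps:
$\frac{1}{-77483 + U} = \frac{1}{-77483 + 53960} = \frac{1}{-23523} = - \frac{1}{23523}$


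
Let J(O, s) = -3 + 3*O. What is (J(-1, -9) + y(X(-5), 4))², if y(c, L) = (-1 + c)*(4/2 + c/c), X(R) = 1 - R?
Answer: 81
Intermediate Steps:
y(c, L) = -3 + 3*c (y(c, L) = (-1 + c)*(4*(½) + 1) = (-1 + c)*(2 + 1) = (-1 + c)*3 = -3 + 3*c)
(J(-1, -9) + y(X(-5), 4))² = ((-3 + 3*(-1)) + (-3 + 3*(1 - 1*(-5))))² = ((-3 - 3) + (-3 + 3*(1 + 5)))² = (-6 + (-3 + 3*6))² = (-6 + (-3 + 18))² = (-6 + 15)² = 9² = 81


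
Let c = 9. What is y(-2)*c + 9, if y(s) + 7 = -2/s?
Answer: -45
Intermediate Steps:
y(s) = -7 - 2/s
y(-2)*c + 9 = (-7 - 2/(-2))*9 + 9 = (-7 - 2*(-½))*9 + 9 = (-7 + 1)*9 + 9 = -6*9 + 9 = -54 + 9 = -45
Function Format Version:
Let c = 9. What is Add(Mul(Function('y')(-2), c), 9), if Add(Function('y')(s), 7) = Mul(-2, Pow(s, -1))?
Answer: -45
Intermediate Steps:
Function('y')(s) = Add(-7, Mul(-2, Pow(s, -1)))
Add(Mul(Function('y')(-2), c), 9) = Add(Mul(Add(-7, Mul(-2, Pow(-2, -1))), 9), 9) = Add(Mul(Add(-7, Mul(-2, Rational(-1, 2))), 9), 9) = Add(Mul(Add(-7, 1), 9), 9) = Add(Mul(-6, 9), 9) = Add(-54, 9) = -45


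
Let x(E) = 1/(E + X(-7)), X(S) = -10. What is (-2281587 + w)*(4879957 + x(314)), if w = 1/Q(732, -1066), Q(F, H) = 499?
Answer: -211123788775129781/18962 ≈ -1.1134e+13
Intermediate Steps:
w = 1/499 ≈ 0.0020040
x(E) = 1/(-10 + E) (x(E) = 1/(E - 10) = 1/(-10 + E))
(-2281587 + w)*(4879957 + x(314)) = (-2281587 + 1/499)*(4879957 + 1/(-10 + 314)) = -1138511912*(4879957 + 1/304)/499 = -1138511912/499*1483506929/304 = -211123788775129781/18962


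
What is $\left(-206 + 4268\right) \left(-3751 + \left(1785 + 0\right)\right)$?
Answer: $-7985892$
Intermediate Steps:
$\left(-206 + 4268\right) \left(-3751 + \left(1785 + 0\right)\right) = 4062 \left(-3751 + 1785\right) = 4062 \left(-1966\right) = -7985892$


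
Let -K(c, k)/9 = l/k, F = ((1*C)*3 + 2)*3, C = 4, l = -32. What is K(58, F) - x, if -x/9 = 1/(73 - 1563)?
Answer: 71457/10430 ≈ 6.8511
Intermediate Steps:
F = 42 (F = ((1*4)*3 + 2)*3 = (4*3 + 2)*3 = (12 + 2)*3 = 14*3 = 42)
x = 9/1490 (x = -9/(73 - 1563) = -9/(-1490) = -9*(-1/1490) = 9/1490 ≈ 0.0060403)
K(c, k) = 288/k (K(c, k) = -(-288)/k = 288/k)
K(58, F) - x = 288/42 - 1*9/1490 = 288*(1/42) - 9/1490 = 48/7 - 9/1490 = 71457/10430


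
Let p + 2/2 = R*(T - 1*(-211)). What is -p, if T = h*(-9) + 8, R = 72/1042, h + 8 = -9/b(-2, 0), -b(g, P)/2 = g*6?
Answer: -20153/1042 ≈ -19.341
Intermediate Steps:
b(g, P) = -12*g (b(g, P) = -2*g*6 = -12*g)
h = -67/8 (h = -8 - 9/((-12*(-2))) = -8 - 9/24 = -8 - 9*1/24 = -8 - 3/8 = -67/8 ≈ -8.3750)
R = 36/521 (R = 72*(1/1042) = 36/521 ≈ 0.069098)
T = 667/8 (T = -67/8*(-9) + 8 = 603/8 + 8 = 667/8 ≈ 83.375)
p = 20153/1042 (p = -1 + 36*(667/8 - 1*(-211))/521 = -1 + 36*(667/8 + 211)/521 = -1 + (36/521)*(2355/8) = -1 + 21195/1042 = 20153/1042 ≈ 19.341)
-p = -1*20153/1042 = -20153/1042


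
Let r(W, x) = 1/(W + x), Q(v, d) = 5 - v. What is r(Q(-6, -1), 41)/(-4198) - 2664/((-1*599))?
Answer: 581539945/130759304 ≈ 4.4474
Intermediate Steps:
r(Q(-6, -1), 41)/(-4198) - 2664/((-1*599)) = 1/(((5 - 1*(-6)) + 41)*(-4198)) - 2664/((-1*599)) = -1/4198/((5 + 6) + 41) - 2664/(-599) = -1/4198/(11 + 41) - 2664*(-1/599) = -1/4198/52 + 2664/599 = (1/52)*(-1/4198) + 2664/599 = -1/218296 + 2664/599 = 581539945/130759304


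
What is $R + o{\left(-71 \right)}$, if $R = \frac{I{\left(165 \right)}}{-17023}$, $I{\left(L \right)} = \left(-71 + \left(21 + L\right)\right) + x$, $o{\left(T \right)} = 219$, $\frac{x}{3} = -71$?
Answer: $\frac{3728135}{17023} \approx 219.01$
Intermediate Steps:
$x = -213$ ($x = 3 \left(-71\right) = -213$)
$I{\left(L \right)} = -263 + L$ ($I{\left(L \right)} = \left(-71 + \left(21 + L\right)\right) - 213 = \left(-50 + L\right) - 213 = -263 + L$)
$R = \frac{98}{17023}$ ($R = \frac{-263 + 165}{-17023} = \left(-98\right) \left(- \frac{1}{17023}\right) = \frac{98}{17023} \approx 0.0057569$)
$R + o{\left(-71 \right)} = \frac{98}{17023} + 219 = \frac{3728135}{17023}$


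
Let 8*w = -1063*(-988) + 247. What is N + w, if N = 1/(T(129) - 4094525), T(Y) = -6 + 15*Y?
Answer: 1074808816157/8185192 ≈ 1.3131e+5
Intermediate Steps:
N = -1/4092596 (N = 1/((-6 + 15*129) - 4094525) = 1/((-6 + 1935) - 4094525) = 1/(1929 - 4094525) = 1/(-4092596) = -1/4092596 ≈ -2.4434e-7)
w = 1050491/8 (w = (-1063*(-988) + 247)/8 = (1050244 + 247)/8 = (⅛)*1050491 = 1050491/8 ≈ 1.3131e+5)
N + w = -1/4092596 + 1050491/8 = 1074808816157/8185192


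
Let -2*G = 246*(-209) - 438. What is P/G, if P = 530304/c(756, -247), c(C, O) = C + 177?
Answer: 88384/4031493 ≈ 0.021923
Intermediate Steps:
c(C, O) = 177 + C
G = 25926 (G = -(246*(-209) - 438)/2 = -(-51414 - 438)/2 = -½*(-51852) = 25926)
P = 176768/311 (P = 530304/(177 + 756) = 530304/933 = 530304*(1/933) = 176768/311 ≈ 568.39)
P/G = (176768/311)/25926 = (176768/311)*(1/25926) = 88384/4031493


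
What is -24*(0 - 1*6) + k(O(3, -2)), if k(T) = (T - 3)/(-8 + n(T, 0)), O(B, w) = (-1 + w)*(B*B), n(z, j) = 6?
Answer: 159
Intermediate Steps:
O(B, w) = B**2*(-1 + w) (O(B, w) = (-1 + w)*B**2 = B**2*(-1 + w))
k(T) = 3/2 - T/2 (k(T) = (T - 3)/(-8 + 6) = (-3 + T)/(-2) = (-3 + T)*(-1/2) = 3/2 - T/2)
-24*(0 - 1*6) + k(O(3, -2)) = -24*(0 - 1*6) + (3/2 - 3**2*(-1 - 2)/2) = -24*(0 - 6) + (3/2 - 9*(-3)/2) = -24*(-6) + (3/2 - 1/2*(-27)) = 144 + (3/2 + 27/2) = 144 + 15 = 159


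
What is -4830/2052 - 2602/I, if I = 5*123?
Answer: -461653/70110 ≈ -6.5847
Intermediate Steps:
I = 615
-4830/2052 - 2602/I = -4830/2052 - 2602/615 = -4830*1/2052 - 2602*1/615 = -805/342 - 2602/615 = -461653/70110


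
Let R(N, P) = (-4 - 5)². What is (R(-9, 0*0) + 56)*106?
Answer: 14522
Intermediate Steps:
R(N, P) = 81 (R(N, P) = (-9)² = 81)
(R(-9, 0*0) + 56)*106 = (81 + 56)*106 = 137*106 = 14522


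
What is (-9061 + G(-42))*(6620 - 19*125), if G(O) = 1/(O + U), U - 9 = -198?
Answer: -2961725180/77 ≈ -3.8464e+7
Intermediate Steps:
U = -189 (U = 9 - 198 = -189)
G(O) = 1/(-189 + O) (G(O) = 1/(O - 189) = 1/(-189 + O))
(-9061 + G(-42))*(6620 - 19*125) = (-9061 + 1/(-189 - 42))*(6620 - 19*125) = (-9061 + 1/(-231))*(6620 - 2375) = (-9061 - 1/231)*4245 = -2093092/231*4245 = -2961725180/77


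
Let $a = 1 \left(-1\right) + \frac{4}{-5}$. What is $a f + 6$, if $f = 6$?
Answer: $- \frac{24}{5} \approx -4.8$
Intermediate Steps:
$a = - \frac{9}{5}$ ($a = -1 + 4 \left(- \frac{1}{5}\right) = -1 - \frac{4}{5} = - \frac{9}{5} \approx -1.8$)
$a f + 6 = \left(- \frac{9}{5}\right) 6 + 6 = - \frac{54}{5} + 6 = - \frac{24}{5}$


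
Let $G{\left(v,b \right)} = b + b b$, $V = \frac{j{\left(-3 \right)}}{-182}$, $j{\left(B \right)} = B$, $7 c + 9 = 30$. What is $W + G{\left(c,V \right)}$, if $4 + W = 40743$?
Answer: $\frac{1349439191}{33124} \approx 40739.0$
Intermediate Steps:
$c = 3$ ($c = - \frac{9}{7} + \frac{1}{7} \cdot 30 = - \frac{9}{7} + \frac{30}{7} = 3$)
$W = 40739$ ($W = -4 + 40743 = 40739$)
$V = \frac{3}{182}$ ($V = - \frac{3}{-182} = \left(-3\right) \left(- \frac{1}{182}\right) = \frac{3}{182} \approx 0.016484$)
$G{\left(v,b \right)} = b + b^{2}$
$W + G{\left(c,V \right)} = 40739 + \frac{3 \left(1 + \frac{3}{182}\right)}{182} = 40739 + \frac{3}{182} \cdot \frac{185}{182} = 40739 + \frac{555}{33124} = \frac{1349439191}{33124}$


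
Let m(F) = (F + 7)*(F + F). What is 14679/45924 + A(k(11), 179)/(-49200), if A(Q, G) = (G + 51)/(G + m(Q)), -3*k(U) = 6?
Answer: 956835989/2993785560 ≈ 0.31961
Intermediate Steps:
k(U) = -2 (k(U) = -⅓*6 = -2)
m(F) = 2*F*(7 + F) (m(F) = (7 + F)*(2*F) = 2*F*(7 + F))
A(Q, G) = (51 + G)/(G + 2*Q*(7 + Q)) (A(Q, G) = (G + 51)/(G + 2*Q*(7 + Q)) = (51 + G)/(G + 2*Q*(7 + Q)))
14679/45924 + A(k(11), 179)/(-49200) = 14679/45924 + ((51 + 179)/(179 + 2*(-2)*(7 - 2)))/(-49200) = 14679*(1/45924) + (230/(179 + 2*(-2)*5))*(-1/49200) = 4893/15308 + (230/(179 - 20))*(-1/49200) = 4893/15308 + (230/159)*(-1/49200) = 4893/15308 - 23/782280 = 956835989/2993785560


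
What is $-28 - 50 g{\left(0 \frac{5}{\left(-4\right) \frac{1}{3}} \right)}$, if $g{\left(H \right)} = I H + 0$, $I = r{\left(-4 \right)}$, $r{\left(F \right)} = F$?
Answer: $-28$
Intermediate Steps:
$I = -4$
$g{\left(H \right)} = - 4 H$ ($g{\left(H \right)} = - 4 H + 0 = - 4 H$)
$-28 - 50 g{\left(0 \frac{5}{\left(-4\right) \frac{1}{3}} \right)} = -28 - 50 \left(- 4 \cdot 0 \frac{5}{\left(-4\right) \frac{1}{3}}\right) = -28 - 50 \left(- 4 \cdot 0 \frac{5}{- \frac{4}{3}}\right) = -28 - 50 \left(- 4 \cdot 0 \cdot 5 \left(- \frac{3}{4}\right)\right) = -28 - 50 \left(- 4 \cdot 0 \left(- \frac{15}{4}\right)\right) = -28 - 50 \left(\left(-4\right) 0\right) = -28 - 0 = -28 + 0 = -28$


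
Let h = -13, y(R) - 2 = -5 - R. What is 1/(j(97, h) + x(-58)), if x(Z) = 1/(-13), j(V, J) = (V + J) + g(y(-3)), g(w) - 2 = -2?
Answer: 13/1091 ≈ 0.011916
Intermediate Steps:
y(R) = -3 - R (y(R) = 2 + (-5 - R) = -3 - R)
g(w) = 0 (g(w) = 2 - 2 = 0)
j(V, J) = J + V (j(V, J) = (V + J) + 0 = (J + V) + 0 = J + V)
x(Z) = -1/13
1/(j(97, h) + x(-58)) = 1/((-13 + 97) - 1/13) = 1/(84 - 1/13) = 1/(1091/13) = 13/1091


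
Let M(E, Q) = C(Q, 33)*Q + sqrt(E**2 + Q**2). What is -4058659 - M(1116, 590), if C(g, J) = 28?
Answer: -4075179 - 2*sqrt(398389) ≈ -4.0764e+6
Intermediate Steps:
M(E, Q) = sqrt(E**2 + Q**2) + 28*Q (M(E, Q) = 28*Q + sqrt(E**2 + Q**2) = sqrt(E**2 + Q**2) + 28*Q)
-4058659 - M(1116, 590) = -4058659 - (sqrt(1116**2 + 590**2) + 28*590) = -4058659 - (sqrt(1245456 + 348100) + 16520) = -4058659 - (sqrt(1593556) + 16520) = -4058659 - (2*sqrt(398389) + 16520) = -4058659 - (16520 + 2*sqrt(398389)) = -4058659 + (-16520 - 2*sqrt(398389)) = -4075179 - 2*sqrt(398389)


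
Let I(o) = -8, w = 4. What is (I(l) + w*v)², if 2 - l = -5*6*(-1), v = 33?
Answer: 15376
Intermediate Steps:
l = -28 (l = 2 - (-5*6)*(-1) = 2 - (-30)*(-1) = 2 - 1*30 = 2 - 30 = -28)
(I(l) + w*v)² = (-8 + 4*33)² = (-8 + 132)² = 124² = 15376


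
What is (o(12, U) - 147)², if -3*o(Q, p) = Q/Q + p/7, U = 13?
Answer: 9653449/441 ≈ 21890.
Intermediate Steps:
o(Q, p) = -⅓ - p/21 (o(Q, p) = -(Q/Q + p/7)/3 = -(1 + p*(⅐))/3 = -(1 + p/7)/3 = -⅓ - p/21)
(o(12, U) - 147)² = ((-⅓ - 1/21*13) - 147)² = ((-⅓ - 13/21) - 147)² = (-20/21 - 147)² = (-3107/21)² = 9653449/441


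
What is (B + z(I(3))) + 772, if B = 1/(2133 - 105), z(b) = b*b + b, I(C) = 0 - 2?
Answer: 1569673/2028 ≈ 774.00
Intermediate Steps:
I(C) = -2
z(b) = b + b² (z(b) = b² + b = b + b²)
B = 1/2028 ≈ 0.00049310
(B + z(I(3))) + 772 = (1/2028 - 2*(1 - 2)) + 772 = (1/2028 - 2*(-1)) + 772 = (1/2028 + 2) + 772 = 4057/2028 + 772 = 1569673/2028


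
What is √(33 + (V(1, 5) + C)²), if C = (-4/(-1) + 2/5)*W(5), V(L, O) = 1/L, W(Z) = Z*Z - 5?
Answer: √7954 ≈ 89.185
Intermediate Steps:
W(Z) = -5 + Z² (W(Z) = Z² - 5 = -5 + Z²)
C = 88 (C = (-4/(-1) + 2/5)*(-5 + 5²) = (-4*(-1) + 2*(⅕))*(-5 + 25) = (4 + ⅖)*20 = (22/5)*20 = 88)
√(33 + (V(1, 5) + C)²) = √(33 + (1/1 + 88)²) = √(33 + (1 + 88)²) = √(33 + 89²) = √(33 + 7921) = √7954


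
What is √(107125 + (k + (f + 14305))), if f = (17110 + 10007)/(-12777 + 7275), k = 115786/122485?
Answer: √2950857671651610/155890 ≈ 348.46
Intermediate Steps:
k = 10526/11135 (k = 115786*(1/122485) = 10526/11135 ≈ 0.94531)
f = -69/14 (f = 27117/(-5502) = 27117*(-1/5502) = -69/14 ≈ -4.9286)
√(107125 + (k + (f + 14305))) = √(107125 + (10526/11135 + (-69/14 + 14305))) = √(107125 + (10526/11135 + 200201/14)) = √(107125 + 2229385499/155890) = √(18929101749/155890) = √2950857671651610/155890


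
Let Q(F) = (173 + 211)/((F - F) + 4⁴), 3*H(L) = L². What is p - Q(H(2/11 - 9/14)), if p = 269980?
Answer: 539957/2 ≈ 2.6998e+5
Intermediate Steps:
H(L) = L²/3
Q(F) = 3/2 (Q(F) = 384/(0 + 256) = 384/256 = 384*(1/256) = 3/2)
p - Q(H(2/11 - 9/14)) = 269980 - 1*3/2 = 269980 - 3/2 = 539957/2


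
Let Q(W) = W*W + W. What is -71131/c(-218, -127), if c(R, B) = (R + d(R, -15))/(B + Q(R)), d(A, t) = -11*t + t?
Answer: 3355889449/68 ≈ 4.9351e+7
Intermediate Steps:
d(A, t) = -10*t
Q(W) = W + W² (Q(W) = W² + W = W + W²)
c(R, B) = (150 + R)/(B + R*(1 + R)) (c(R, B) = (R - 10*(-15))/(B + R*(1 + R)) = (R + 150)/(B + R*(1 + R)) = (150 + R)/(B + R*(1 + R)))
-71131/c(-218, -127) = -71131*(-127 - 218*(1 - 218))/(150 - 218) = -71131/(-68/(-127 - 218*(-217))) = -71131/(-68/(-127 + 47306)) = -71131/(-68/47179) = -71131*(-47179/68) = 3355889449/68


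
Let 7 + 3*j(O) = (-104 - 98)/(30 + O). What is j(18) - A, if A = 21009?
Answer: -1512917/72 ≈ -21013.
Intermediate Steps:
j(O) = -7/3 - 202/(3*(30 + O)) (j(O) = -7/3 + ((-104 - 98)/(30 + O))/3 = -7/3 + (-202/(30 + O))/3 = -7/3 - 202/(3*(30 + O)))
j(18) - A = (-412 - 7*18)/(3*(30 + 18)) - 1*21009 = (⅓)*(-412 - 126)/48 - 21009 = (⅓)*(1/48)*(-538) - 21009 = -269/72 - 21009 = -1512917/72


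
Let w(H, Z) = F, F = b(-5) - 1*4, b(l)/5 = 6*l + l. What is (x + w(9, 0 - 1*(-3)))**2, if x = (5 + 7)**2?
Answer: 1225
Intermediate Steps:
b(l) = 35*l (b(l) = 5*(6*l + l) = 5*(7*l) = 35*l)
F = -179 (F = 35*(-5) - 1*4 = -175 - 4 = -179)
w(H, Z) = -179
x = 144 (x = 12**2 = 144)
(x + w(9, 0 - 1*(-3)))**2 = (144 - 179)**2 = (-35)**2 = 1225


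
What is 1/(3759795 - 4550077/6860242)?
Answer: 6860242/25793099020313 ≈ 2.6597e-7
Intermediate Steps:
1/(3759795 - 4550077/6860242) = 1/(25793099020313/6860242) = 6860242/25793099020313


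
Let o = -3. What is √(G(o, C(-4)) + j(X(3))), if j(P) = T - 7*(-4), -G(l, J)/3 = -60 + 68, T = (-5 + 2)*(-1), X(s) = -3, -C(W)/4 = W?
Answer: √7 ≈ 2.6458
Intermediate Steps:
C(W) = -4*W
T = 3 (T = -3*(-1) = 3)
G(l, J) = -24 (G(l, J) = -3*(-60 + 68) = -3*8 = -24)
j(P) = 31 (j(P) = 3 - 7*(-4) = 3 + 28 = 31)
√(G(o, C(-4)) + j(X(3))) = √(-24 + 31) = √7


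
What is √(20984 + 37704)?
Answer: 8*√917 ≈ 242.26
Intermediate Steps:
√(20984 + 37704) = √58688 = 8*√917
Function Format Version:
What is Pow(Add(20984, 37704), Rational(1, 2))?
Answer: Mul(8, Pow(917, Rational(1, 2))) ≈ 242.26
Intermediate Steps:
Pow(Add(20984, 37704), Rational(1, 2)) = Pow(58688, Rational(1, 2)) = Mul(8, Pow(917, Rational(1, 2)))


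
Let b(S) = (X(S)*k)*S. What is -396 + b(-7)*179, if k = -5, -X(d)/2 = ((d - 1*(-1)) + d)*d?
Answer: -1140626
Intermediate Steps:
X(d) = -2*d*(1 + 2*d) (X(d) = -2*((d - 1*(-1)) + d)*d = -2*((d + 1) + d)*d = -2*((1 + d) + d)*d = -2*(1 + 2*d)*d = -2*d*(1 + 2*d))
b(S) = 10*S**2*(1 + 2*S) (b(S) = (-2*S*(1 + 2*S)*(-5))*S = (10*S*(1 + 2*S))*S = 10*S**2*(1 + 2*S))
-396 + b(-7)*179 = -396 + ((-7)**2*(10 + 20*(-7)))*179 = -396 + (49*(10 - 140))*179 = -396 + (49*(-130))*179 = -396 - 6370*179 = -396 - 1140230 = -1140626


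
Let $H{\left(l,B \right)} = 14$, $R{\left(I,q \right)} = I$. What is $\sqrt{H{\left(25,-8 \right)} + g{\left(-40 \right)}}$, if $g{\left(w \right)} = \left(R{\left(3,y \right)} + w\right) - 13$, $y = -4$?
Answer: $6 i \approx 6.0 i$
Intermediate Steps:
$g{\left(w \right)} = -10 + w$ ($g{\left(w \right)} = \left(3 + w\right) - 13 = -10 + w$)
$\sqrt{H{\left(25,-8 \right)} + g{\left(-40 \right)}} = \sqrt{14 - 50} = \sqrt{-36} = 6 i$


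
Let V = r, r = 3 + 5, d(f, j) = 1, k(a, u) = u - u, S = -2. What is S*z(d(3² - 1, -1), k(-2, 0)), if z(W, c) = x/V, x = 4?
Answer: -1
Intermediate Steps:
k(a, u) = 0
r = 8
V = 8
z(W, c) = ½ (z(W, c) = 4/8 = 4*(⅛) = ½)
S*z(d(3² - 1, -1), k(-2, 0)) = -2*½ = -1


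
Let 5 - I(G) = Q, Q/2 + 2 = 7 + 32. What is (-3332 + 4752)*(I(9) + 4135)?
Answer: 5773720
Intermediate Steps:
Q = 74 (Q = -4 + 2*(7 + 32) = -4 + 2*39 = -4 + 78 = 74)
I(G) = -69 (I(G) = 5 - 1*74 = 5 - 74 = -69)
(-3332 + 4752)*(I(9) + 4135) = (-3332 + 4752)*(-69 + 4135) = 1420*4066 = 5773720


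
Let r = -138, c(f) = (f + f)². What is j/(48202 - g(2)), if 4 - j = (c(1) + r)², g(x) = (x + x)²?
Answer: -2992/8031 ≈ -0.37256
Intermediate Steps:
c(f) = 4*f² (c(f) = (2*f)² = 4*f²)
g(x) = 4*x² (g(x) = (2*x)² = 4*x²)
j = -17952 (j = 4 - (4*1² - 138)² = 4 - (4*1 - 138)² = 4 - (4 - 138)² = 4 - 1*(-134)² = 4 - 1*17956 = 4 - 17956 = -17952)
j/(48202 - g(2)) = -17952/(48202 - 4*2²) = -17952/(48202 - 4*4) = -17952/(48202 - 1*16) = -17952/(48202 - 16) = -17952/48186 = -17952*1/48186 = -2992/8031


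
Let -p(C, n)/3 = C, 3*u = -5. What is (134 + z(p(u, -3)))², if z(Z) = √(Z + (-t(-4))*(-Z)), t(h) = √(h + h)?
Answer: (134 + √5*√(1 + 2*I*√2))² ≈ 18809.0 + 613.41*I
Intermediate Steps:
u = -5/3 (u = (⅓)*(-5) = -5/3 ≈ -1.6667)
p(C, n) = -3*C
t(h) = √2*√h (t(h) = √(2*h) = √2*√h)
z(Z) = √(Z + 2*I*Z*√2) (z(Z) = √(Z + (-√2*√(-4))*(-Z)) = √(Z + (-√2*2*I)*(-Z)) = √(Z + (-2*I*√2)*(-Z)) = √(Z + 2*I*Z*√2))
(134 + z(p(u, -3)))² = (134 + √((-3*(-5/3))*(1 + 2*I*√2)))² = (134 + √(5*(1 + 2*I*√2)))² = (134 + √(5 + 10*I*√2))²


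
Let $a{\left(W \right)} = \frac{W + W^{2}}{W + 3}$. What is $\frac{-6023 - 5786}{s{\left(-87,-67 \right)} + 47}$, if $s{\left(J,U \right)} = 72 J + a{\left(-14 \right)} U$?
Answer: $\frac{129899}{56193} \approx 2.3117$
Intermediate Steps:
$a{\left(W \right)} = \frac{W + W^{2}}{3 + W}$
$s{\left(J,U \right)} = 72 J - \frac{182 U}{11}$ ($s{\left(J,U \right)} = 72 J + - \frac{14 \left(1 - 14\right)}{3 - 14} U = 72 J + \left(-14\right) \frac{1}{-11} \left(-13\right) U = 72 J + \left(-14\right) \left(- \frac{1}{11}\right) \left(-13\right) U = 72 J - \frac{182 U}{11}$)
$\frac{-6023 - 5786}{s{\left(-87,-67 \right)} + 47} = \frac{-6023 - 5786}{\left(72 \left(-87\right) - - \frac{12194}{11}\right) + 47} = - \frac{11809}{\left(-6264 + \frac{12194}{11}\right) + 47} = - \frac{11809}{- \frac{56710}{11} + 47} = - \frac{11809}{- \frac{56193}{11}} = \left(-11809\right) \left(- \frac{11}{56193}\right) = \frac{129899}{56193}$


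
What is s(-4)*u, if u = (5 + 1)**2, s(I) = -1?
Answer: -36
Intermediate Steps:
u = 36 (u = 6**2 = 36)
s(-4)*u = -1*36 = -36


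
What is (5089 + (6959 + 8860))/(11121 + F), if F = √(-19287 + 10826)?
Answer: 116258934/61842551 - 10454*I*√8461/61842551 ≈ 1.8799 - 0.015549*I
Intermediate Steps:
F = I*√8461 (F = √(-8461) = I*√8461 ≈ 91.984*I)
(5089 + (6959 + 8860))/(11121 + F) = (5089 + (6959 + 8860))/(11121 + I*√8461) = (5089 + 15819)/(11121 + I*√8461) = 20908/(11121 + I*√8461)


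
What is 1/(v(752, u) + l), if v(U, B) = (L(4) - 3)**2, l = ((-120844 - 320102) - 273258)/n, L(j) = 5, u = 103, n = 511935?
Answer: 170645/444512 ≈ 0.38389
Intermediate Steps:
l = -238068/170645 (l = ((-120844 - 320102) - 273258)/511935 = (-440946 - 273258)*(1/511935) = -714204*1/511935 = -238068/170645 ≈ -1.3951)
v(U, B) = 4 (v(U, B) = (5 - 3)**2 = 2**2 = 4)
1/(v(752, u) + l) = 1/(4 - 238068/170645) = 1/(444512/170645) = 170645/444512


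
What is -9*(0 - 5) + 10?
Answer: 55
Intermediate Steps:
-9*(0 - 5) + 10 = -9*(-5) + 10 = 45 + 10 = 55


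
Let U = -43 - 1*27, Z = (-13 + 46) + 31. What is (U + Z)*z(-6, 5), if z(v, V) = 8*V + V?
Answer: -270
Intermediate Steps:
z(v, V) = 9*V
Z = 64 (Z = 33 + 31 = 64)
U = -70 (U = -43 - 27 = -70)
(U + Z)*z(-6, 5) = (-70 + 64)*(9*5) = -6*45 = -270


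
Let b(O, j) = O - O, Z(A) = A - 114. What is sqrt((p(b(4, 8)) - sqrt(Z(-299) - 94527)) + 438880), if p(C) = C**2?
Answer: sqrt(438880 - 2*I*sqrt(23735)) ≈ 662.48 - 0.233*I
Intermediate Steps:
Z(A) = -114 + A
b(O, j) = 0
sqrt((p(b(4, 8)) - sqrt(Z(-299) - 94527)) + 438880) = sqrt((0**2 - sqrt((-114 - 299) - 94527)) + 438880) = sqrt((0 - sqrt(-413 - 94527)) + 438880) = sqrt((0 - sqrt(-94940)) + 438880) = sqrt((0 - 2*I*sqrt(23735)) + 438880) = sqrt(-2*I*sqrt(23735) + 438880) = sqrt(438880 - 2*I*sqrt(23735))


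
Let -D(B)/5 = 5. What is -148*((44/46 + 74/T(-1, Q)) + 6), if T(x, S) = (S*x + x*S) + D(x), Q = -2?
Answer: -245384/483 ≈ -508.04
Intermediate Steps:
D(B) = -25 (D(B) = -5*5 = -25)
T(x, S) = -25 + 2*S*x (T(x, S) = (S*x + x*S) - 25 = (S*x + S*x) - 25 = 2*S*x - 25 = -25 + 2*S*x)
-148*((44/46 + 74/T(-1, Q)) + 6) = -148*((44/46 + 74/(-25 + 2*(-2)*(-1))) + 6) = -148*((44*(1/46) + 74/(-25 + 4)) + 6) = -148*((22/23 + 74/(-21)) + 6) = -148*((22/23 + 74*(-1/21)) + 6) = -148*((22/23 - 74/21) + 6) = -148*(-1240/483 + 6) = -148*1658/483 = -245384/483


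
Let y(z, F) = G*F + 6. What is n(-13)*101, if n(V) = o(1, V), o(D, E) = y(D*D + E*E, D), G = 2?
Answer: 808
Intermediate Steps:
y(z, F) = 6 + 2*F (y(z, F) = 2*F + 6 = 6 + 2*F)
o(D, E) = 6 + 2*D
n(V) = 8 (n(V) = 6 + 2*1 = 6 + 2 = 8)
n(-13)*101 = 8*101 = 808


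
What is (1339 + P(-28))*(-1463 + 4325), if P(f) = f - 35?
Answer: 3651912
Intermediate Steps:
P(f) = -35 + f
(1339 + P(-28))*(-1463 + 4325) = (1339 + (-35 - 28))*(-1463 + 4325) = (1339 - 63)*2862 = 1276*2862 = 3651912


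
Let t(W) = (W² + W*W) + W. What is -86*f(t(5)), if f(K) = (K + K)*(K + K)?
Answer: -1040600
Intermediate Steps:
t(W) = W + 2*W² (t(W) = (W² + W²) + W = 2*W² + W = W + 2*W²)
f(K) = 4*K² (f(K) = (2*K)*(2*K) = 4*K²)
-86*f(t(5)) = -344*(5*(1 + 2*5))² = -344*(5*(1 + 10))² = -344*(5*11)² = -344*55² = -344*3025 = -86*12100 = -1040600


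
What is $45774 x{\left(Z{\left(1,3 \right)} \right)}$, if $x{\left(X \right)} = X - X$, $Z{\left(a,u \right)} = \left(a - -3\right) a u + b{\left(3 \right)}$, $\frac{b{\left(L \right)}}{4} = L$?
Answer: $0$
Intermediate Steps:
$b{\left(L \right)} = 4 L$
$Z{\left(a,u \right)} = 12 + a u \left(3 + a\right)$ ($Z{\left(a,u \right)} = \left(a - -3\right) a u + 4 \cdot 3 = \left(a + 3\right) a u + 12 = \left(3 + a\right) a u + 12 = a \left(3 + a\right) u + 12 = a u \left(3 + a\right) + 12 = 12 + a u \left(3 + a\right)$)
$x{\left(X \right)} = 0$
$45774 x{\left(Z{\left(1,3 \right)} \right)} = 45774 \cdot 0 = 0$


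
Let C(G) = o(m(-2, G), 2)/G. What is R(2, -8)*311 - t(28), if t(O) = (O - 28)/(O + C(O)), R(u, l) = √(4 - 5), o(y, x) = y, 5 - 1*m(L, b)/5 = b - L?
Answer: 311*I ≈ 311.0*I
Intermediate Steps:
m(L, b) = 25 - 5*b + 5*L (m(L, b) = 25 - 5*(b - L) = 25 + (-5*b + 5*L) = 25 - 5*b + 5*L)
R(u, l) = I (R(u, l) = √(-1) = I)
C(G) = (15 - 5*G)/G (C(G) = (25 - 5*G + 5*(-2))/G = (25 - 5*G - 10)/G = (15 - 5*G)/G)
t(O) = (-28 + O)/(-5 + O + 15/O) (t(O) = (O - 28)/(O + (-5 + 15/O)) = (-28 + O)/(-5 + O + 15/O))
R(2, -8)*311 - t(28) = I*311 - 28*(-28 + 28)/(15 + 28² - 5*28) = 311*I - 28*0/(15 + 784 - 140) = 311*I - 28*0/659 = 311*I - 1*0 = 311*I + 0 = 311*I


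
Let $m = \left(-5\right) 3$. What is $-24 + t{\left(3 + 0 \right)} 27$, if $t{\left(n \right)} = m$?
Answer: $-429$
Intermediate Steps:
$m = -15$
$t{\left(n \right)} = -15$
$-24 + t{\left(3 + 0 \right)} 27 = -24 - 405 = -429$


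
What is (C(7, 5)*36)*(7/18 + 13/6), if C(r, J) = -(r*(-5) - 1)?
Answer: 3312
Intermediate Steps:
C(r, J) = 1 + 5*r (C(r, J) = -(-5*r - 1) = -(-1 - 5*r) = 1 + 5*r)
(C(7, 5)*36)*(7/18 + 13/6) = ((1 + 5*7)*36)*(7/18 + 13/6) = ((1 + 35)*36)*(7*(1/18) + 13*(⅙)) = (36*36)*(7/18 + 13/6) = 1296*(23/9) = 3312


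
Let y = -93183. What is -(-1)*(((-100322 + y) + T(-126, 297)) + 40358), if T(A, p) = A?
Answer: -153273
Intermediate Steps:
-(-1)*(((-100322 + y) + T(-126, 297)) + 40358) = -(-1)*(((-100322 - 93183) - 126) + 40358) = -(-1)*((-193505 - 126) + 40358) = -(-1)*(-193631 + 40358) = -(-1)*(-153273) = -1*153273 = -153273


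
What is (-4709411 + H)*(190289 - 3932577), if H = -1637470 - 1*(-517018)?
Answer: 21817026346544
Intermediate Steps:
H = -1120452 (H = -1637470 + 517018 = -1120452)
(-4709411 + H)*(190289 - 3932577) = (-4709411 - 1120452)*(190289 - 3932577) = -5829863*(-3742288) = 21817026346544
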